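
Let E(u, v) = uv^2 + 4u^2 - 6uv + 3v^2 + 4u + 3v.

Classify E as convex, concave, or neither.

neither

The term uv^2 is cubic, so the Hessian is not constant.
∂²E/∂v² = 2u + 6, which takes both signs as u varies (negative for sufficiently negative u). A diagonal entry of the Hessian changing sign means the Hessian is neither positive- nor negative-semidefinite on all of R^2.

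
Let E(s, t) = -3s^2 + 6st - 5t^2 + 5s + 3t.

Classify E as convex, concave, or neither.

E is quadratic, so its Hessian is the constant matrix H = [[-6, 6], [6, -10]].
det(H) = 24, tr(H) = -16.
det(H) > 0 and tr(H) < 0, so H is negative definite everywhere: concave.

concave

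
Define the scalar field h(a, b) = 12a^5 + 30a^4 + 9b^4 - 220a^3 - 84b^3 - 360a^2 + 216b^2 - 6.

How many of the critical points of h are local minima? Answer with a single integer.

4

h separates as a function of a plus a function of b, so ∇h=0 decouples.
∂h/∂a = 60a(a - 3)(a + 1)(a + 4) = 0 at a ∈ {-4, -1, 0, 3}; ∂h/∂b = 36b(b - 4)(b - 3) = 0 at b ∈ {0, 3, 4}.
The Hessian is diagonal: diag(h_aa, h_bb). Second derivatives: h_aa(-4)=-5040, h_aa(-1)=720, h_aa(0)=-720, h_aa(3)=5040; h_bb(0)=432, h_bb(3)=-108, h_bb(4)=144.
Local minima occur where both diagonal entries positive: (-1, 0), (-1, 4), (3, 0), (3, 4). Count: 4.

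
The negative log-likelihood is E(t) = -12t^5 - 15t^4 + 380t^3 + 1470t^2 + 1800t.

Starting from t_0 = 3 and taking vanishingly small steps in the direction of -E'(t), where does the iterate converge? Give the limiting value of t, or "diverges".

E'(t) = -60(t - 5)(t + 1)(t + 2)(t + 3), so E'(3) = 14400.
Gradient descent moves in the -E' direction, i.e. t is decreasing.
The nearest critical point in that direction is t = -1, where E'' = 720 > 0 (a local minimum). The iterate converges there.

-1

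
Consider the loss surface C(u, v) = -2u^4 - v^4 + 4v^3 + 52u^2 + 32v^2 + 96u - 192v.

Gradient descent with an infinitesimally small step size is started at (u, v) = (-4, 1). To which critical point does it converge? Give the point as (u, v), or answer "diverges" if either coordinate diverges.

diverges

C is separable, so gradient descent decouples: u follows -∂C/∂u, v follows -∂C/∂v.
∂C/∂u = -8(u - 4)(u + 1)(u + 3); at u=-4 this is 192, so u decreases.
∂C/∂v = -4(v - 4)(v - 3)(v + 4); at v=1 this is -120, so v increases.
The u-coordinate has no critical point in that direction and runs off to infinity.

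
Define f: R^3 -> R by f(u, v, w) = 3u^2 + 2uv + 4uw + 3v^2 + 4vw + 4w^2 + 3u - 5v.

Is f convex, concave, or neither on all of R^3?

f is quadratic, so its Hessian is the constant matrix H = [[6, 2, 4], [2, 6, 4], [4, 4, 8]].
Leading principal minors: 6, 32, 128.
All positive ⇒ H ≻ 0 ⇒ convex.

convex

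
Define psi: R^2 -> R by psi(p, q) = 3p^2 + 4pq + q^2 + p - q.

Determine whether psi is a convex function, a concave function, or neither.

psi is quadratic, so its Hessian is the constant matrix H = [[6, 4], [4, 2]].
det(H) = -4, tr(H) = 8.
det(H) < 0, so H is indefinite: neither convex nor concave.

neither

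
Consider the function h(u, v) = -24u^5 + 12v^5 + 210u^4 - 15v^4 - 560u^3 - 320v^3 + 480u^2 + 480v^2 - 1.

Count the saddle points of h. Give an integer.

h separates as a function of u plus a function of v, so ∇h=0 decouples.
∂h/∂u = -120u(u - 4)(u - 2)(u - 1) = 0 at u ∈ {0, 1, 2, 4}; ∂h/∂v = 60v(v - 4)(v - 1)(v + 4) = 0 at v ∈ {-4, 0, 1, 4}.
The Hessian is diagonal: diag(h_uu, h_vv). Second derivatives: h_uu(0)=960, h_uu(1)=-360, h_uu(2)=480, h_uu(4)=-2880; h_vv(-4)=-9600, h_vv(0)=960, h_vv(1)=-900, h_vv(4)=5760.
Saddle points occur where the two diagonal entries have opposite signs: (0, -4), (0, 1), (1, 0), (1, 4), (2, -4), (2, 1), (4, 0), (4, 4). Count: 8.

8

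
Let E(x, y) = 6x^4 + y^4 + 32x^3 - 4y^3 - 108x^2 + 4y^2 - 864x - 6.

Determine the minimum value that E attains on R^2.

-2220

E(x,y) separates as P(x) + Q(y) − 6, so its minimum is min P + min Q − 6.
P'(x) = 24(x - 3)(x + 3)(x + 4) vanishes at x ∈ {-4, -3, 3}; Q'(y) = 4y(y - 2)(y - 1) vanishes at y ∈ {0, 1, 2}.
Local minima of P (where P''>0): P(-4)=1216, P(3)=-2214. Local minima of Q: Q(0)=0, Q(2)=0.
So the global minimum of E is P(3) + Q(0) − 6 = -2214 + 0 − 6 = -2220, attained at (3, 0).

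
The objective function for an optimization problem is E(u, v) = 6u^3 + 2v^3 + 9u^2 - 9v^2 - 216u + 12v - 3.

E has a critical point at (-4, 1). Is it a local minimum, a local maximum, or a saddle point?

local maximum

The mixed partial ∂²E/∂u∂v is 0, so the Hessian at any point is diag(E_uu, E_vv) = diag(18(2u + 1), 6(2v - 3)).
At (-4, 1): H = diag(-126, -6).
Both eigenvalues are negative, so H is negative definite: a local maximum.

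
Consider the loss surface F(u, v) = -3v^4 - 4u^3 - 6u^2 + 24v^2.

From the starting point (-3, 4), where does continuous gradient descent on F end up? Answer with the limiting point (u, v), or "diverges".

F is separable, so gradient descent decouples: u follows -∂F/∂u, v follows -∂F/∂v.
∂F/∂u = -12u(u + 1); at u=-3 this is -72, so u increases.
∂F/∂v = -12v(v - 2)(v + 2); at v=4 this is -576, so v increases.
The v-coordinate has no critical point in that direction and runs off to infinity.

diverges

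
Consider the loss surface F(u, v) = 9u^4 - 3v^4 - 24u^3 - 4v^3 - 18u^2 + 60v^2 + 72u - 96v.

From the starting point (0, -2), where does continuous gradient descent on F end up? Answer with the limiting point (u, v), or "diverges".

F is separable, so gradient descent decouples: u follows -∂F/∂u, v follows -∂F/∂v.
∂F/∂u = 36(u - 2)(u - 1)(u + 1); at u=0 this is 72, so u decreases.
∂F/∂v = -12(v - 2)(v - 1)(v + 4); at v=-2 this is -288, so v increases.
u converges to its nearest critical value -1 (a local min of the u-part); v converges to 1. The iterate converges to (-1, 1).

(-1, 1)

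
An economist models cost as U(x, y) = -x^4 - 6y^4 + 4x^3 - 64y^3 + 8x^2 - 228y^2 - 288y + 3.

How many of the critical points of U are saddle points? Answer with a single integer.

U separates as a function of x plus a function of y, so ∇U=0 decouples.
∂U/∂x = -4x(x - 4)(x + 1) = 0 at x ∈ {-1, 0, 4}; ∂U/∂y = -24(y + 1)(y + 3)(y + 4) = 0 at y ∈ {-4, -3, -1}.
The Hessian is diagonal: diag(U_xx, U_yy). Second derivatives: U_xx(-1)=-20, U_xx(0)=16, U_xx(4)=-80; U_yy(-4)=-72, U_yy(-3)=48, U_yy(-1)=-144.
Saddle points occur where the two diagonal entries have opposite signs: (-1, -3), (0, -4), (0, -1), (4, -3). Count: 4.

4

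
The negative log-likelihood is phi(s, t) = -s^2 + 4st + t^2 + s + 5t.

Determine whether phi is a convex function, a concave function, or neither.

phi is quadratic, so its Hessian is the constant matrix H = [[-2, 4], [4, 2]].
det(H) = -20, tr(H) = 0.
det(H) < 0, so H is indefinite: neither convex nor concave.

neither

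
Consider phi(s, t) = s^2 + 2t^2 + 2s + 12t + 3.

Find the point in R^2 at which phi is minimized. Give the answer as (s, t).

phi(s,t) separates as P(s) + Q(t) + 3, so its minimum is min P + min Q + 3.
P'(s) = 2s + 2 vanishes at s ∈ {-1}; Q'(t) = 4(t + 3) vanishes at t ∈ {-3}.
Local minima of P (where P''>0): P(-1)=-1. Local minima of Q: Q(-3)=-18.
So the global minimum of phi is P(-1) + Q(-3) + 3 = -1 − 18 + 3 = -16, attained at (-1, -3).

(-1, -3)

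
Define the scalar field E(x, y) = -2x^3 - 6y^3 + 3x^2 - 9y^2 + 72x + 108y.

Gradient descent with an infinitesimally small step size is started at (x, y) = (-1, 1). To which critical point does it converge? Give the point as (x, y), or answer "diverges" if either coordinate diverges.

E is separable, so gradient descent decouples: x follows -∂E/∂x, y follows -∂E/∂y.
∂E/∂x = -6(x - 4)(x + 3); at x=-1 this is 60, so x decreases.
∂E/∂y = -18(y - 2)(y + 3); at y=1 this is 72, so y decreases.
x converges to its nearest critical value -3 (a local min of the x-part); y converges to -3. The iterate converges to (-3, -3).

(-3, -3)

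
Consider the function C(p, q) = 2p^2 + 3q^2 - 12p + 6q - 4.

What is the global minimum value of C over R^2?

-25

C(p,q) separates as A(p) + B(q) − 4, so its minimum is min A + min B − 4.
A'(p) = 4p - 12 vanishes at p ∈ {3}; B'(q) = 6q + 6 vanishes at q ∈ {-1}.
Local minima of A (where A''>0): A(3)=-18. Local minima of B: B(-1)=-3.
So the global minimum of C is A(3) + B(-1) − 4 = -18 − 3 − 4 = -25, attained at (3, -1).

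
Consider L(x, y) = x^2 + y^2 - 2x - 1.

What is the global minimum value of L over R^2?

-2

L(x,y) separates as P(x) + Q(y) − 1, so its minimum is min P + min Q − 1.
P'(x) = 2x - 2 vanishes at x ∈ {1}; Q'(y) = 2y vanishes at y ∈ {0}.
Local minima of P (where P''>0): P(1)=-1. Local minima of Q: Q(0)=0.
So the global minimum of L is P(1) + Q(0) − 1 = -1 + 0 − 1 = -2, attained at (1, 0).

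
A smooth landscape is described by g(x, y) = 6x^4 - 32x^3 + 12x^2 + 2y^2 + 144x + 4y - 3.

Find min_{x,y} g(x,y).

g(x,y) separates as P(x) + Q(y) − 3, so its minimum is min P + min Q − 3.
P'(x) = 24(x - 3)(x - 2)(x + 1) vanishes at x ∈ {-1, 2, 3}; Q'(y) = 4y + 4 vanishes at y ∈ {-1}.
Local minima of P (where P''>0): P(-1)=-94, P(3)=162. Local minima of Q: Q(-1)=-2.
So the global minimum of g is P(-1) + Q(-1) − 3 = -94 − 2 − 3 = -99, attained at (-1, -1).

-99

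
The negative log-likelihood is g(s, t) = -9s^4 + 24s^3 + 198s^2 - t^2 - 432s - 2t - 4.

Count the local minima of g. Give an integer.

0

g separates as a function of s plus a function of t, so ∇g=0 decouples.
∂g/∂s = -36(s - 4)(s - 1)(s + 3) = 0 at s ∈ {-3, 1, 4}; ∂g/∂t = -2(t + 1) = 0 at t ∈ {-1}.
The Hessian is diagonal: diag(g_ss, g_tt). Second derivatives: g_ss(-3)=-1008, g_ss(1)=432, g_ss(4)=-756; g_tt(-1)=-2.
Local minima occur where both diagonal entries positive: none. Count: 0.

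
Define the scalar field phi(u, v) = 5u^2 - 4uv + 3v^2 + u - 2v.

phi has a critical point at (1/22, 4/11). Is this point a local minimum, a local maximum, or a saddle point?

The Hessian of phi is constant: H = [[10, -4], [-4, 6]].
det(H) = 10·6 − (-4)² = 44.
det(H) > 0 and tr(H) = 16 > 0, so H is positive definite and the point is a local minimum.

local minimum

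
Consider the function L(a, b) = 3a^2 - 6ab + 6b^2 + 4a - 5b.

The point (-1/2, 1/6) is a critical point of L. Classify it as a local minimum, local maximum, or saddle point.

The Hessian of L is constant: H = [[6, -6], [-6, 12]].
det(H) = 6·12 − (-6)² = 36.
det(H) > 0 and tr(H) = 18 > 0, so H is positive definite and the point is a local minimum.

local minimum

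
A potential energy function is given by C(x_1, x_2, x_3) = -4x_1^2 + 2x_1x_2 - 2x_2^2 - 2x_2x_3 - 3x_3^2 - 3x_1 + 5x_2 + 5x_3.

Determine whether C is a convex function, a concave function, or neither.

C is quadratic, so its Hessian is the constant matrix H = [[-8, 2, 0], [2, -4, -2], [0, -2, -6]].
Leading principal minors: -8, 28, -136.
Signs alternate −, +, − ⇒ H ≺ 0 ⇒ concave.

concave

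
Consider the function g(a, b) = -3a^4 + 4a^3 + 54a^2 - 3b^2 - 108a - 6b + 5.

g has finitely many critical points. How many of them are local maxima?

g separates as a function of a plus a function of b, so ∇g=0 decouples.
∂g/∂a = -12(a - 3)(a - 1)(a + 3) = 0 at a ∈ {-3, 1, 3}; ∂g/∂b = -6(b + 1) = 0 at b ∈ {-1}.
The Hessian is diagonal: diag(g_aa, g_bb). Second derivatives: g_aa(-3)=-288, g_aa(1)=96, g_aa(3)=-144; g_bb(-1)=-6.
Local maxima occur where both diagonal entries negative: (-3, -1), (3, -1). Count: 2.

2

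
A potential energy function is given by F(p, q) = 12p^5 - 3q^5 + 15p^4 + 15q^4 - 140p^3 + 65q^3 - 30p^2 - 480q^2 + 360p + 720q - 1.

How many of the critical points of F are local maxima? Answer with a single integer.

4

F separates as a function of p plus a function of q, so ∇F=0 decouples.
∂F/∂p = 60(p - 2)(p - 1)(p + 1)(p + 3) = 0 at p ∈ {-3, -1, 1, 2}; ∂F/∂q = -15(q - 4)(q - 3)(q - 1)(q + 4) = 0 at q ∈ {-4, 1, 3, 4}.
The Hessian is diagonal: diag(F_pp, F_qq). Second derivatives: F_pp(-3)=-2400, F_pp(-1)=720, F_pp(1)=-480, F_pp(2)=900; F_qq(-4)=4200, F_qq(1)=-450, F_qq(3)=210, F_qq(4)=-360.
Local maxima occur where both diagonal entries negative: (-3, 1), (-3, 4), (1, 1), (1, 4). Count: 4.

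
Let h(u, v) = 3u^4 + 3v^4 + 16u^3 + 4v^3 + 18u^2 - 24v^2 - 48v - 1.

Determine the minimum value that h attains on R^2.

-140

h(u,v) separates as P(u) + Q(v) − 1, so its minimum is min P + min Q − 1.
P'(u) = 12u(u + 1)(u + 3) vanishes at u ∈ {-3, -1, 0}; Q'(v) = 12(v - 2)(v + 1)(v + 2) vanishes at v ∈ {-2, -1, 2}.
Local minima of P (where P''>0): P(-3)=-27, P(0)=0. Local minima of Q: Q(-2)=16, Q(2)=-112.
So the global minimum of h is P(-3) + Q(2) − 1 = -27 − 112 − 1 = -140, attained at (-3, 2).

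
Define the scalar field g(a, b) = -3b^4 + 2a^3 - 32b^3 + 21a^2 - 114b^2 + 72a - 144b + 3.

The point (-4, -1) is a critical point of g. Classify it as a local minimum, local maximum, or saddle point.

local maximum

The mixed partial ∂²g/∂a∂b is 0, so the Hessian at any point is diag(g_aa, g_bb) = diag(6(2a + 7), -12(3b^2 + 16b + 19)).
At (-4, -1): H = diag(-6, -72).
Both eigenvalues are negative, so H is negative definite: a local maximum.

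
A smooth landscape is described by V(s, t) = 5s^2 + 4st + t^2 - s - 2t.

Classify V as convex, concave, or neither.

convex

V is quadratic, so its Hessian is the constant matrix H = [[10, 4], [4, 2]].
det(H) = 4, tr(H) = 12.
det(H) > 0 and tr(H) > 0, so H is positive definite everywhere: convex.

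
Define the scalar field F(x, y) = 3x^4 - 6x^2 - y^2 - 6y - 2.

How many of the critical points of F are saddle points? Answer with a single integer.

2

F separates as a function of x plus a function of y, so ∇F=0 decouples.
∂F/∂x = 12x(x - 1)(x + 1) = 0 at x ∈ {-1, 0, 1}; ∂F/∂y = -2(y + 3) = 0 at y ∈ {-3}.
The Hessian is diagonal: diag(F_xx, F_yy). Second derivatives: F_xx(-1)=24, F_xx(0)=-12, F_xx(1)=24; F_yy(-3)=-2.
Saddle points occur where the two diagonal entries have opposite signs: (-1, -3), (1, -3). Count: 2.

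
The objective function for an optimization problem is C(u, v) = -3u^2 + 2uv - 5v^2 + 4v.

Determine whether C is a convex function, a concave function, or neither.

concave

C is quadratic, so its Hessian is the constant matrix H = [[-6, 2], [2, -10]].
det(H) = 56, tr(H) = -16.
det(H) > 0 and tr(H) < 0, so H is negative definite everywhere: concave.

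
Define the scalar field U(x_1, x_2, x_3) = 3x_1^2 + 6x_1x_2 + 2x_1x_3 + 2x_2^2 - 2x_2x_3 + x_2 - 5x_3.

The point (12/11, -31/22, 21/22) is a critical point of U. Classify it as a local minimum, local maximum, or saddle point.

saddle point

The Hessian is constant: H = [[6, 6, 2], [6, 4, -2], [2, -2, 0]].
Leading principal minors: Δ₁ = 6, Δ₂ = -12, Δ₃ = -88.
The minors fit neither the all-positive nor the alternating-sign pattern, so H is indefinite: a saddle point.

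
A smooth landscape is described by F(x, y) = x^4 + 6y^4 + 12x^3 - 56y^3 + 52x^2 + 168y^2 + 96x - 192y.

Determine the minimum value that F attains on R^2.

F(x,y) separates as P(x) + Q(y), so its minimum is min P + min Q.
P'(x) = 4(x + 2)(x + 3)(x + 4) vanishes at x ∈ {-4, -3, -2}; Q'(y) = 24(y - 4)(y - 2)(y - 1) vanishes at y ∈ {1, 2, 4}.
Local minima of P (where P''>0): P(-4)=-64, P(-2)=-64. Local minima of Q: Q(1)=-74, Q(4)=-128.
So the global minimum of F is P(-4) + Q(4) = -64 − 128 = -192, attained at (-4, 4).

-192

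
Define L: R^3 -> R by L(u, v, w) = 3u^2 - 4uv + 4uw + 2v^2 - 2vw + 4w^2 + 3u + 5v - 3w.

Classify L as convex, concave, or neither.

L is quadratic, so its Hessian is the constant matrix H = [[6, -4, 4], [-4, 4, -2], [4, -2, 8]].
Leading principal minors: 6, 8, 40.
All positive ⇒ H ≻ 0 ⇒ convex.

convex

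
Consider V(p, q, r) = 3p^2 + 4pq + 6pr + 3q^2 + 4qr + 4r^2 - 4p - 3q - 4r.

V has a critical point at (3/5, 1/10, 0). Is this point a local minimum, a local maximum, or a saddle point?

The Hessian is constant: H = [[6, 4, 6], [4, 6, 4], [6, 4, 8]].
Leading principal minors: Δ₁ = 6, Δ₂ = 20, Δ₃ = 40.
All leading minors are positive, so H is positive definite: a local minimum.

local minimum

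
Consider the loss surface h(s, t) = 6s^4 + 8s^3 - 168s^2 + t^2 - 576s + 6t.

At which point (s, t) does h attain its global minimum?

(4, -3)

h(s,t) separates as P(s) + Q(t), so its minimum is min P + min Q.
P'(s) = 24(s - 4)(s + 2)(s + 3) vanishes at s ∈ {-3, -2, 4}; Q'(t) = 2(t + 3) vanishes at t ∈ {-3}.
Local minima of P (where P''>0): P(-3)=486, P(4)=-2944. Local minima of Q: Q(-3)=-9.
So the global minimum of h is P(4) + Q(-3) = -2944 − 9 = -2953, attained at (4, -3).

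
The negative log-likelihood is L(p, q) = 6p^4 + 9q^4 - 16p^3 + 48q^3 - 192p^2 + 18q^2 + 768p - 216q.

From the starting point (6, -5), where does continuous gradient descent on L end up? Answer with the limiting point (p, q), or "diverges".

(4, -3)

L is separable, so gradient descent decouples: p follows -∂L/∂p, q follows -∂L/∂q.
∂L/∂p = 24(p - 4)(p - 2)(p + 4); at p=6 this is 1920, so p decreases.
∂L/∂q = 36(q - 1)(q + 2)(q + 3); at q=-5 this is -1296, so q increases.
p converges to its nearest critical value 4 (a local min of the p-part); q converges to -3. The iterate converges to (4, -3).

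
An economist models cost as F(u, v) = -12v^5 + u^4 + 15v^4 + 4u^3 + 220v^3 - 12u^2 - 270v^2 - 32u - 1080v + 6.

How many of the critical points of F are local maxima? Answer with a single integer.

F separates as a function of u plus a function of v, so ∇F=0 decouples.
∂F/∂u = 4(u - 2)(u + 1)(u + 4) = 0 at u ∈ {-4, -1, 2}; ∂F/∂v = -60(v - 3)(v - 2)(v + 1)(v + 3) = 0 at v ∈ {-3, -1, 2, 3}.
The Hessian is diagonal: diag(F_uu, F_vv). Second derivatives: F_uu(-4)=72, F_uu(-1)=-36, F_uu(2)=72; F_vv(-3)=3600, F_vv(-1)=-1440, F_vv(2)=900, F_vv(3)=-1440.
Local maxima occur where both diagonal entries negative: (-1, -1), (-1, 3). Count: 2.

2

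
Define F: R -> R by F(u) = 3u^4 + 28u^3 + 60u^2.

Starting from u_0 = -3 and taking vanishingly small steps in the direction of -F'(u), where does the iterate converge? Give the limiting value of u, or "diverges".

F'(u) = 12u(u + 2)(u + 5), so F'(-3) = 72.
Gradient descent moves in the -F' direction, i.e. u is decreasing.
The nearest critical point in that direction is u = -5, where F'' = 180 > 0 (a local minimum). The iterate converges there.

-5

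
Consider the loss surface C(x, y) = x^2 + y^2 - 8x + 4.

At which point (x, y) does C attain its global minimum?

(4, 0)

C(x,y) separates as P(x) + Q(y) + 4, so its minimum is min P + min Q + 4.
P'(x) = 2x - 8 vanishes at x ∈ {4}; Q'(y) = 2y vanishes at y ∈ {0}.
Local minima of P (where P''>0): P(4)=-16. Local minima of Q: Q(0)=0.
So the global minimum of C is P(4) + Q(0) + 4 = -16 + 0 + 4 = -12, attained at (4, 0).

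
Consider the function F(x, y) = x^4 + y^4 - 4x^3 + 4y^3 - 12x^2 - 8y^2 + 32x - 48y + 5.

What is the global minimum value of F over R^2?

F(x,y) separates as P(x) + Q(y) + 5, so its minimum is min P + min Q + 5.
P'(x) = 4(x - 4)(x - 1)(x + 2) vanishes at x ∈ {-2, 1, 4}; Q'(y) = 4(y - 2)(y + 2)(y + 3) vanishes at y ∈ {-3, -2, 2}.
Local minima of P (where P''>0): P(-2)=-64, P(4)=-64. Local minima of Q: Q(-3)=45, Q(2)=-80.
So the global minimum of F is P(-2) + Q(2) + 5 = -64 − 80 + 5 = -139, attained at (-2, 2).

-139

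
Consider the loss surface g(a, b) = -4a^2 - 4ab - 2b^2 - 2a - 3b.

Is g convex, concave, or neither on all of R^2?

concave

g is quadratic, so its Hessian is the constant matrix H = [[-8, -4], [-4, -4]].
det(H) = 16, tr(H) = -12.
det(H) > 0 and tr(H) < 0, so H is negative definite everywhere: concave.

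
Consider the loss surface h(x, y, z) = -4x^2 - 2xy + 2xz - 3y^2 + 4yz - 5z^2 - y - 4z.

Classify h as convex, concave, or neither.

concave

h is quadratic, so its Hessian is the constant matrix H = [[-8, -2, 2], [-2, -6, 4], [2, 4, -10]].
Leading principal minors: -8, 44, -320.
Signs alternate −, +, − ⇒ H ≺ 0 ⇒ concave.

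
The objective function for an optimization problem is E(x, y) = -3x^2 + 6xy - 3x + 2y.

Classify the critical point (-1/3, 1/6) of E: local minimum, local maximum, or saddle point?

saddle point

The Hessian of E is constant: H = [[-6, 6], [6, 0]].
det(H) = (-6)·0 − 6² = -36.
Since det(H) < 0, H is indefinite and the critical point is a saddle point.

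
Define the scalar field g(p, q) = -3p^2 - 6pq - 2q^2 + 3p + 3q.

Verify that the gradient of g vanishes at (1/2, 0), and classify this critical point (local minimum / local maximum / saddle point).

saddle point

∇g = (-6p - 6q + 3, -6p - 4q + 3); substituting (1/2, 0) gives ∇g = (0, 0), so (1/2, 0) is indeed a critical point.
The Hessian of g is constant: H = [[-6, -6], [-6, -4]].
det(H) = (-6)·(-4) − (-6)² = -12.
Since det(H) < 0, H is indefinite and the critical point is a saddle point.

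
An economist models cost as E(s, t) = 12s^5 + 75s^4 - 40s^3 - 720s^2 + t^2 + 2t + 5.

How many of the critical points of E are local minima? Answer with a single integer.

2

E separates as a function of s plus a function of t, so ∇E=0 decouples.
∂E/∂s = 60s(s - 2)(s + 3)(s + 4) = 0 at s ∈ {-4, -3, 0, 2}; ∂E/∂t = 2(t + 1) = 0 at t ∈ {-1}.
The Hessian is diagonal: diag(E_ss, E_tt). Second derivatives: E_ss(-4)=-1440, E_ss(-3)=900, E_ss(0)=-1440, E_ss(2)=3600; E_tt(-1)=2.
Local minima occur where both diagonal entries positive: (-3, -1), (2, -1). Count: 2.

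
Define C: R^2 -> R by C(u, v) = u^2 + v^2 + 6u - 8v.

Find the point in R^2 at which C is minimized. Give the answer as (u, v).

C(u,v) separates as P(u) + Q(v), so its minimum is min P + min Q.
P'(u) = 2u + 6 vanishes at u ∈ {-3}; Q'(v) = 2v - 8 vanishes at v ∈ {4}.
Local minima of P (where P''>0): P(-3)=-9. Local minima of Q: Q(4)=-16.
So the global minimum of C is P(-3) + Q(4) = -9 − 16 = -25, attained at (-3, 4).

(-3, 4)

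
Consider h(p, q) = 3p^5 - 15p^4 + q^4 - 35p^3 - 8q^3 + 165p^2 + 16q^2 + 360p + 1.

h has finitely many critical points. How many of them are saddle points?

h separates as a function of p plus a function of q, so ∇h=0 decouples.
∂h/∂p = 15(p - 4)(p - 3)(p + 1)(p + 2) = 0 at p ∈ {-2, -1, 3, 4}; ∂h/∂q = 4q(q - 4)(q - 2) = 0 at q ∈ {0, 2, 4}.
The Hessian is diagonal: diag(h_pp, h_qq). Second derivatives: h_pp(-2)=-450, h_pp(-1)=300, h_pp(3)=-300, h_pp(4)=450; h_qq(0)=32, h_qq(2)=-16, h_qq(4)=32.
Saddle points occur where the two diagonal entries have opposite signs: (-2, 0), (-2, 4), (-1, 2), (3, 0), (3, 4), (4, 2). Count: 6.

6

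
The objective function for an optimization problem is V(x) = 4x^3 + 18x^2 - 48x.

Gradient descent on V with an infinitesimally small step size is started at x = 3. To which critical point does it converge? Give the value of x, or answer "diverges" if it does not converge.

V'(x) = 12(x - 1)(x + 4), so V'(3) = 168.
Gradient descent moves in the -V' direction, i.e. x is decreasing.
The nearest critical point in that direction is x = 1, where V'' = 60 > 0 (a local minimum). The iterate converges there.

1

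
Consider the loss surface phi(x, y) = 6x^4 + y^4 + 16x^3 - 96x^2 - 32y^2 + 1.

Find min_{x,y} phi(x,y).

-1279

phi(x,y) separates as P(x) + Q(y) + 1, so its minimum is min P + min Q + 1.
P'(x) = 24x(x - 2)(x + 4) vanishes at x ∈ {-4, 0, 2}; Q'(y) = 4y(y - 4)(y + 4) vanishes at y ∈ {-4, 0, 4}.
Local minima of P (where P''>0): P(-4)=-1024, P(2)=-160. Local minima of Q: Q(-4)=-256, Q(4)=-256.
So the global minimum of phi is P(-4) + Q(-4) + 1 = -1024 − 256 + 1 = -1279, attained at (-4, -4).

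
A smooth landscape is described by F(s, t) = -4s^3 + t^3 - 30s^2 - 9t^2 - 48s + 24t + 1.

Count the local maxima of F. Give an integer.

1

F separates as a function of s plus a function of t, so ∇F=0 decouples.
∂F/∂s = -12(s + 1)(s + 4) = 0 at s ∈ {-4, -1}; ∂F/∂t = 3(t - 4)(t - 2) = 0 at t ∈ {2, 4}.
The Hessian is diagonal: diag(F_ss, F_tt). Second derivatives: F_ss(-4)=36, F_ss(-1)=-36; F_tt(2)=-6, F_tt(4)=6.
Local maxima occur where both diagonal entries negative: (-1, 2). Count: 1.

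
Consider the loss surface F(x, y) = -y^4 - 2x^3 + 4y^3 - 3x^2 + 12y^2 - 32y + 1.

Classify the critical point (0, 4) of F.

local maximum

The mixed partial ∂²F/∂x∂y is 0, so the Hessian at any point is diag(F_xx, F_yy) = diag(-6(2x + 1), 12(-y^2 + 2y + 2)).
At (0, 4): H = diag(-6, -72).
Both eigenvalues are negative, so H is negative definite: a local maximum.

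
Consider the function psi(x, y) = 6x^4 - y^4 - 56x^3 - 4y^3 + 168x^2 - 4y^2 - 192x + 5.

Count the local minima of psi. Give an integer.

psi separates as a function of x plus a function of y, so ∇psi=0 decouples.
∂psi/∂x = 24(x - 4)(x - 2)(x - 1) = 0 at x ∈ {1, 2, 4}; ∂psi/∂y = -4y(y + 1)(y + 2) = 0 at y ∈ {-2, -1, 0}.
The Hessian is diagonal: diag(psi_xx, psi_yy). Second derivatives: psi_xx(1)=72, psi_xx(2)=-48, psi_xx(4)=144; psi_yy(-2)=-8, psi_yy(-1)=4, psi_yy(0)=-8.
Local minima occur where both diagonal entries positive: (1, -1), (4, -1). Count: 2.

2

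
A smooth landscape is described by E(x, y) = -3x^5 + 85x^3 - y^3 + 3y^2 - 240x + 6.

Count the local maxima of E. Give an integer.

E separates as a function of x plus a function of y, so ∇E=0 decouples.
∂E/∂x = -15(x - 4)(x - 1)(x + 1)(x + 4) = 0 at x ∈ {-4, -1, 1, 4}; ∂E/∂y = -3y(y - 2) = 0 at y ∈ {0, 2}.
The Hessian is diagonal: diag(E_xx, E_yy). Second derivatives: E_xx(-4)=1800, E_xx(-1)=-450, E_xx(1)=450, E_xx(4)=-1800; E_yy(0)=6, E_yy(2)=-6.
Local maxima occur where both diagonal entries negative: (-1, 2), (4, 2). Count: 2.

2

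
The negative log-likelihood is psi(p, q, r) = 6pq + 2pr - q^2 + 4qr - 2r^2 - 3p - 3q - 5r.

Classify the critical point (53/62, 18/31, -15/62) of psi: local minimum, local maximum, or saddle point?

The Hessian is constant: H = [[0, 6, 2], [6, -2, 4], [2, 4, -4]].
Leading principal minors: Δ₁ = 0, Δ₂ = -36, Δ₃ = 248.
The minors fit neither the all-positive nor the alternating-sign pattern, so H is indefinite: a saddle point.

saddle point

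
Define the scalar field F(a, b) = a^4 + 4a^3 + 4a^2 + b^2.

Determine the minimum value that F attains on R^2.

0

F(a,b) separates as P(a) + Q(b), so its minimum is min P + min Q.
P'(a) = 4a(a + 1)(a + 2) vanishes at a ∈ {-2, -1, 0}; Q'(b) = 2b vanishes at b ∈ {0}.
Local minima of P (where P''>0): P(-2)=0, P(0)=0. Local minima of Q: Q(0)=0.
So the global minimum of F is P(-2) + Q(0) = 0 + 0 = 0, attained at (-2, 0).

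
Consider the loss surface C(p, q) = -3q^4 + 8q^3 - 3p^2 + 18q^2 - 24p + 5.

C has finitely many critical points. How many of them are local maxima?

2

C separates as a function of p plus a function of q, so ∇C=0 decouples.
∂C/∂p = -6(p + 4) = 0 at p ∈ {-4}; ∂C/∂q = -12q(q - 3)(q + 1) = 0 at q ∈ {-1, 0, 3}.
The Hessian is diagonal: diag(C_pp, C_qq). Second derivatives: C_pp(-4)=-6; C_qq(-1)=-48, C_qq(0)=36, C_qq(3)=-144.
Local maxima occur where both diagonal entries negative: (-4, -1), (-4, 3). Count: 2.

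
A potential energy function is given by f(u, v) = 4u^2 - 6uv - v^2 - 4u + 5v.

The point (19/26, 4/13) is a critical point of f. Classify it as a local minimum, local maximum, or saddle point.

The Hessian of f is constant: H = [[8, -6], [-6, -2]].
det(H) = 8·(-2) − (-6)² = -52.
Since det(H) < 0, H is indefinite and the critical point is a saddle point.

saddle point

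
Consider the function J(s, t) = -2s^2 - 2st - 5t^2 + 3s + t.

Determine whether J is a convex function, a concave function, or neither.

concave

J is quadratic, so its Hessian is the constant matrix H = [[-4, -2], [-2, -10]].
det(H) = 36, tr(H) = -14.
det(H) > 0 and tr(H) < 0, so H is negative definite everywhere: concave.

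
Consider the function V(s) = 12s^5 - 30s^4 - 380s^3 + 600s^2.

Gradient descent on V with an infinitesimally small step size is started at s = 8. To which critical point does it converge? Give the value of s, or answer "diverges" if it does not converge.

V'(s) = 60s(s - 5)(s - 1)(s + 4), so V'(8) = 120960.
Gradient descent moves in the -V' direction, i.e. s is decreasing.
The nearest critical point in that direction is s = 5, where V'' = 10800 > 0 (a local minimum). The iterate converges there.

5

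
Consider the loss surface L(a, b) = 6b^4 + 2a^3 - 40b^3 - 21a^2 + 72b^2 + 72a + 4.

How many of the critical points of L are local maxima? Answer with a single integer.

L separates as a function of a plus a function of b, so ∇L=0 decouples.
∂L/∂a = 6(a - 4)(a - 3) = 0 at a ∈ {3, 4}; ∂L/∂b = 24b(b - 3)(b - 2) = 0 at b ∈ {0, 2, 3}.
The Hessian is diagonal: diag(L_aa, L_bb). Second derivatives: L_aa(3)=-6, L_aa(4)=6; L_bb(0)=144, L_bb(2)=-48, L_bb(3)=72.
Local maxima occur where both diagonal entries negative: (3, 2). Count: 1.

1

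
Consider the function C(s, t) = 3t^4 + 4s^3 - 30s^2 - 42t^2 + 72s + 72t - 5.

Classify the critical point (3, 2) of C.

The mixed partial ∂²C/∂s∂t is 0, so the Hessian at any point is diag(C_ss, C_tt) = diag(12(2s - 5), 12(3t^2 - 7)).
At (3, 2): H = diag(12, 60).
Both eigenvalues are positive, so H is positive definite: a local minimum.

local minimum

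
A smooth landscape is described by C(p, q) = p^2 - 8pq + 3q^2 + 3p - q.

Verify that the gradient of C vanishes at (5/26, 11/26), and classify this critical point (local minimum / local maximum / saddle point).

saddle point

∇C = (2p - 8q + 3, -8p + 6q - 1); substituting (5/26, 11/26) gives ∇C = (0, 0), so (5/26, 11/26) is indeed a critical point.
The Hessian of C is constant: H = [[2, -8], [-8, 6]].
det(H) = 2·6 − (-8)² = -52.
Since det(H) < 0, H is indefinite and the critical point is a saddle point.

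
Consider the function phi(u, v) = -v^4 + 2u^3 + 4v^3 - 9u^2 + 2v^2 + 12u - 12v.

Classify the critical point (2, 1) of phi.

local minimum

The mixed partial ∂²phi/∂u∂v is 0, so the Hessian at any point is diag(phi_uu, phi_vv) = diag(6(2u - 3), 4(-3v^2 + 6v + 1)).
At (2, 1): H = diag(6, 16).
Both eigenvalues are positive, so H is positive definite: a local minimum.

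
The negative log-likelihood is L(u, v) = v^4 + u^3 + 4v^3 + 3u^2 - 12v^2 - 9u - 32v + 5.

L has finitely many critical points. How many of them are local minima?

L separates as a function of u plus a function of v, so ∇L=0 decouples.
∂L/∂u = 3(u - 1)(u + 3) = 0 at u ∈ {-3, 1}; ∂L/∂v = 4(v - 2)(v + 1)(v + 4) = 0 at v ∈ {-4, -1, 2}.
The Hessian is diagonal: diag(L_uu, L_vv). Second derivatives: L_uu(-3)=-12, L_uu(1)=12; L_vv(-4)=72, L_vv(-1)=-36, L_vv(2)=72.
Local minima occur where both diagonal entries positive: (1, -4), (1, 2). Count: 2.

2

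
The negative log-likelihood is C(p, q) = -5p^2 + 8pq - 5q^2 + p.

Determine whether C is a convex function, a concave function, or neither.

C is quadratic, so its Hessian is the constant matrix H = [[-10, 8], [8, -10]].
det(H) = 36, tr(H) = -20.
det(H) > 0 and tr(H) < 0, so H is negative definite everywhere: concave.

concave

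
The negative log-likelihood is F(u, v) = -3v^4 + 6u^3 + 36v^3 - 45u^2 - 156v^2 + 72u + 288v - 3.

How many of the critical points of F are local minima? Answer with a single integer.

F separates as a function of u plus a function of v, so ∇F=0 decouples.
∂F/∂u = 18(u - 4)(u - 1) = 0 at u ∈ {1, 4}; ∂F/∂v = -12(v - 4)(v - 3)(v - 2) = 0 at v ∈ {2, 3, 4}.
The Hessian is diagonal: diag(F_uu, F_vv). Second derivatives: F_uu(1)=-54, F_uu(4)=54; F_vv(2)=-24, F_vv(3)=12, F_vv(4)=-24.
Local minima occur where both diagonal entries positive: (4, 3). Count: 1.

1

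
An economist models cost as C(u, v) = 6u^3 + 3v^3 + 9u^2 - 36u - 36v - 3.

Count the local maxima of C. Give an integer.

C separates as a function of u plus a function of v, so ∇C=0 decouples.
∂C/∂u = 18(u - 1)(u + 2) = 0 at u ∈ {-2, 1}; ∂C/∂v = 9(v - 2)(v + 2) = 0 at v ∈ {-2, 2}.
The Hessian is diagonal: diag(C_uu, C_vv). Second derivatives: C_uu(-2)=-54, C_uu(1)=54; C_vv(-2)=-36, C_vv(2)=36.
Local maxima occur where both diagonal entries negative: (-2, -2). Count: 1.

1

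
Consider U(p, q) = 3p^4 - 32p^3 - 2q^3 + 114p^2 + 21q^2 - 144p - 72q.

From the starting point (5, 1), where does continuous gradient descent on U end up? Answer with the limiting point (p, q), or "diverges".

U is separable, so gradient descent decouples: p follows -∂U/∂p, q follows -∂U/∂q.
∂U/∂p = 12(p - 4)(p - 3)(p - 1); at p=5 this is 96, so p decreases.
∂U/∂q = -6(q - 4)(q - 3); at q=1 this is -36, so q increases.
p converges to its nearest critical value 4 (a local min of the p-part); q converges to 3. The iterate converges to (4, 3).

(4, 3)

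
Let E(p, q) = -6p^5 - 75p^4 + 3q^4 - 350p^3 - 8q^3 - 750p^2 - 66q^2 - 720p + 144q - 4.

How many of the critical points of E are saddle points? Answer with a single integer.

6

E separates as a function of p plus a function of q, so ∇E=0 decouples.
∂E/∂p = -30(p + 1)(p + 2)(p + 3)(p + 4) = 0 at p ∈ {-4, -3, -2, -1}; ∂E/∂q = 12(q - 4)(q - 1)(q + 3) = 0 at q ∈ {-3, 1, 4}.
The Hessian is diagonal: diag(E_pp, E_qq). Second derivatives: E_pp(-4)=180, E_pp(-3)=-60, E_pp(-2)=60, E_pp(-1)=-180; E_qq(-3)=336, E_qq(1)=-144, E_qq(4)=252.
Saddle points occur where the two diagonal entries have opposite signs: (-4, 1), (-3, -3), (-3, 4), (-2, 1), (-1, -3), (-1, 4). Count: 6.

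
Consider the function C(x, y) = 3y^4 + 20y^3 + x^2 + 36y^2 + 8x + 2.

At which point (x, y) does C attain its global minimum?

C(x,y) separates as P(x) + Q(y) + 2, so its minimum is min P + min Q + 2.
P'(x) = 2x + 8 vanishes at x ∈ {-4}; Q'(y) = 12y(y + 2)(y + 3) vanishes at y ∈ {-3, -2, 0}.
Local minima of P (where P''>0): P(-4)=-16. Local minima of Q: Q(-3)=27, Q(0)=0.
So the global minimum of C is P(-4) + Q(0) + 2 = -16 + 0 + 2 = -14, attained at (-4, 0).

(-4, 0)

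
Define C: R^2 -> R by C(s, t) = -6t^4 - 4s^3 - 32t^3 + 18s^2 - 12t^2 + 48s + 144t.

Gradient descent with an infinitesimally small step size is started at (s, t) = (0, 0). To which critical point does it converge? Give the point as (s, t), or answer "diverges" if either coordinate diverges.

(-1, -2)

C is separable, so gradient descent decouples: s follows -∂C/∂s, t follows -∂C/∂t.
∂C/∂s = -12(s - 4)(s + 1); at s=0 this is 48, so s decreases.
∂C/∂t = -24(t - 1)(t + 2)(t + 3); at t=0 this is 144, so t decreases.
s converges to its nearest critical value -1 (a local min of the s-part); t converges to -2. The iterate converges to (-1, -2).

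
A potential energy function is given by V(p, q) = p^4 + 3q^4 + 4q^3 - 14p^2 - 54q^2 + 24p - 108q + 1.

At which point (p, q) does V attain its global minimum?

V(p,q) separates as A(p) + B(q) + 1, so its minimum is min A + min B + 1.
A'(p) = 4(p - 2)(p - 1)(p + 3) vanishes at p ∈ {-3, 1, 2}; B'(q) = 12(q - 3)(q + 1)(q + 3) vanishes at q ∈ {-3, -1, 3}.
Local minima of A (where A''>0): A(-3)=-117, A(2)=8. Local minima of B: B(-3)=-27, B(3)=-459.
So the global minimum of V is A(-3) + B(3) + 1 = -117 − 459 + 1 = -575, attained at (-3, 3).

(-3, 3)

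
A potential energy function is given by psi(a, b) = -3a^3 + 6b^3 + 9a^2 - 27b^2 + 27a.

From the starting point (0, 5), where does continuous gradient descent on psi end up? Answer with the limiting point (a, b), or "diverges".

(-1, 3)

psi is separable, so gradient descent decouples: a follows -∂psi/∂a, b follows -∂psi/∂b.
∂psi/∂a = -9(a - 3)(a + 1); at a=0 this is 27, so a decreases.
∂psi/∂b = 18b(b - 3); at b=5 this is 180, so b decreases.
a converges to its nearest critical value -1 (a local min of the a-part); b converges to 3. The iterate converges to (-1, 3).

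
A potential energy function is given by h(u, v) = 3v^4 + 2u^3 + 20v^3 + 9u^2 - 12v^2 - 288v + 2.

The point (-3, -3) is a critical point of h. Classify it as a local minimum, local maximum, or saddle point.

The mixed partial ∂²h/∂u∂v is 0, so the Hessian at any point is diag(h_uu, h_vv) = diag(6(2u + 3), 12(3v^2 + 10v - 2)).
At (-3, -3): H = diag(-18, -60).
Both eigenvalues are negative, so H is negative definite: a local maximum.

local maximum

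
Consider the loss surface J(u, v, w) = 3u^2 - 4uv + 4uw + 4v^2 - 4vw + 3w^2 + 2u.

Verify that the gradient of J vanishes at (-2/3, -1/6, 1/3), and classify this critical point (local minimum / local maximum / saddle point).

∇J = (6u - 4v + 4w + 2, -4u + 8v - 4w, 4u - 4v + 6w); substituting (-2/3, -1/6, 1/3) gives ∇J = (0, 0, 0), so (-2/3, -1/6, 1/3) is indeed a critical point.
The Hessian is constant: H = [[6, -4, 4], [-4, 8, -4], [4, -4, 6]].
Leading principal minors: Δ₁ = 6, Δ₂ = 32, Δ₃ = 96.
All leading minors are positive, so H is positive definite: a local minimum.

local minimum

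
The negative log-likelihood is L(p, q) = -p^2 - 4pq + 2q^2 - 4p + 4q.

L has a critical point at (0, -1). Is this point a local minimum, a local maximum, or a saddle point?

saddle point

The Hessian of L is constant: H = [[-2, -4], [-4, 4]].
det(H) = (-2)·4 − (-4)² = -24.
Since det(H) < 0, H is indefinite and the critical point is a saddle point.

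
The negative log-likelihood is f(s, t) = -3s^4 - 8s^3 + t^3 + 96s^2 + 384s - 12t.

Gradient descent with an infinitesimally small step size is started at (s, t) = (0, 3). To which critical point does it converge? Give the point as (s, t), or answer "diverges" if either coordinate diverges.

f is separable, so gradient descent decouples: s follows -∂f/∂s, t follows -∂f/∂t.
∂f/∂s = -12(s - 4)(s + 2)(s + 4); at s=0 this is 384, so s decreases.
∂f/∂t = 3(t - 2)(t + 2); at t=3 this is 15, so t decreases.
s converges to its nearest critical value -2 (a local min of the s-part); t converges to 2. The iterate converges to (-2, 2).

(-2, 2)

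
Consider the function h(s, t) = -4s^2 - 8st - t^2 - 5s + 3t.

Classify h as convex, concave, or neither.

neither

h is quadratic, so its Hessian is the constant matrix H = [[-8, -8], [-8, -2]].
det(H) = -48, tr(H) = -10.
det(H) < 0, so H is indefinite: neither convex nor concave.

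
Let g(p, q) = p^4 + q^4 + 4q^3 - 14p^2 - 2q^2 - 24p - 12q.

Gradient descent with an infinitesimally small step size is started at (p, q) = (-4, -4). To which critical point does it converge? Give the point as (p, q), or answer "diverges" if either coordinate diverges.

(-2, -3)

g is separable, so gradient descent decouples: p follows -∂g/∂p, q follows -∂g/∂q.
∂g/∂p = 4(p - 3)(p + 1)(p + 2); at p=-4 this is -168, so p increases.
∂g/∂q = 4(q - 1)(q + 1)(q + 3); at q=-4 this is -60, so q increases.
p converges to its nearest critical value -2 (a local min of the p-part); q converges to -3. The iterate converges to (-2, -3).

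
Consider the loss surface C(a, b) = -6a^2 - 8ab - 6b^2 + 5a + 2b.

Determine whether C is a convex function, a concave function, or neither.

concave

C is quadratic, so its Hessian is the constant matrix H = [[-12, -8], [-8, -12]].
det(H) = 80, tr(H) = -24.
det(H) > 0 and tr(H) < 0, so H is negative definite everywhere: concave.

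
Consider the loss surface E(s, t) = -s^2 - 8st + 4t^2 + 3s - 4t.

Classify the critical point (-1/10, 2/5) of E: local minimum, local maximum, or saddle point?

saddle point

The Hessian of E is constant: H = [[-2, -8], [-8, 8]].
det(H) = (-2)·8 − (-8)² = -80.
Since det(H) < 0, H is indefinite and the critical point is a saddle point.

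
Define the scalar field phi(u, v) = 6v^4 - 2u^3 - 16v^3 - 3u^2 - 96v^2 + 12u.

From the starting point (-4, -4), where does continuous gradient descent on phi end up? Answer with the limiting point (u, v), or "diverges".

phi is separable, so gradient descent decouples: u follows -∂phi/∂u, v follows -∂phi/∂v.
∂phi/∂u = -6(u - 1)(u + 2); at u=-4 this is -60, so u increases.
∂phi/∂v = 24v(v - 4)(v + 2); at v=-4 this is -1536, so v increases.
u converges to its nearest critical value -2 (a local min of the u-part); v converges to -2. The iterate converges to (-2, -2).

(-2, -2)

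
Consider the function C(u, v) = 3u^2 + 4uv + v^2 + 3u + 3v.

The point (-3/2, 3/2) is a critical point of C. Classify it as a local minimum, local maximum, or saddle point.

saddle point

The Hessian of C is constant: H = [[6, 4], [4, 2]].
det(H) = 6·2 − 4² = -4.
Since det(H) < 0, H is indefinite and the critical point is a saddle point.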